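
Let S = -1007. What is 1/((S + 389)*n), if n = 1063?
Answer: -1/656934 ≈ -1.5222e-6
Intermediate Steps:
1/((S + 389)*n) = 1/((-1007 + 389)*1063) = 1/(-618*1063) = 1/(-656934) = -1/656934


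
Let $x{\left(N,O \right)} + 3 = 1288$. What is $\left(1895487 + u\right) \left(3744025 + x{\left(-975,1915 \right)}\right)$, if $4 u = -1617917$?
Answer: $\frac{11168572472305}{2} \approx 5.5843 \cdot 10^{12}$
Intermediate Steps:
$u = - \frac{1617917}{4}$ ($u = \frac{1}{4} \left(-1617917\right) = - \frac{1617917}{4} \approx -4.0448 \cdot 10^{5}$)
$x{\left(N,O \right)} = 1285$ ($x{\left(N,O \right)} = -3 + 1288 = 1285$)
$\left(1895487 + u\right) \left(3744025 + x{\left(-975,1915 \right)}\right) = \left(1895487 - \frac{1617917}{4}\right) \left(3744025 + 1285\right) = \frac{5964031}{4} \cdot 3745310 = \frac{11168572472305}{2}$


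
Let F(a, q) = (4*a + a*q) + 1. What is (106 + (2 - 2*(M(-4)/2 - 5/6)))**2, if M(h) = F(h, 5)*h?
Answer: 8281/9 ≈ 920.11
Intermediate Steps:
F(a, q) = 1 + 4*a + a*q
M(h) = h*(1 + 9*h) (M(h) = (1 + 4*h + h*5)*h = (1 + 4*h + 5*h)*h = (1 + 9*h)*h = h*(1 + 9*h))
(106 + (2 - 2*(M(-4)/2 - 5/6)))**2 = (106 + (2 - 2*(-4*(1 + 9*(-4))/2 - 5/6)))**2 = (106 + (2 - 2*(-4*(1 - 36)*(1/2) - 5*1/6)))**2 = (106 + (2 - 2*(-4*(-35)*(1/2) - 5/6)))**2 = (106 + (2 - 2*(140*(1/2) - 5/6)))**2 = (106 + (2 - 2*(70 - 5/6)))**2 = (106 + (2 - 2*415/6))**2 = (106 + (2 - 415/3))**2 = (106 - 409/3)**2 = (-91/3)**2 = 8281/9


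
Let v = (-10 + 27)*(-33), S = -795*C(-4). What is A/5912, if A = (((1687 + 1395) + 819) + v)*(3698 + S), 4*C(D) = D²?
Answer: 216265/739 ≈ 292.65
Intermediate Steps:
C(D) = D²/4
S = -3180 (S = -795*(-4)²/4 = -795*16/4 = -795*4 = -3180)
v = -561 (v = 17*(-33) = -561)
A = 1730120 (A = (((1687 + 1395) + 819) - 561)*(3698 - 3180) = ((3082 + 819) - 561)*518 = (3901 - 561)*518 = 3340*518 = 1730120)
A/5912 = 1730120/5912 = 1730120*(1/5912) = 216265/739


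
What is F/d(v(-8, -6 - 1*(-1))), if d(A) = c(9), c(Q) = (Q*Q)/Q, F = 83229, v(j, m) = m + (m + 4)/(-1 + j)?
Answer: 27743/3 ≈ 9247.7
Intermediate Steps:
v(j, m) = m + (4 + m)/(-1 + j)
c(Q) = Q (c(Q) = Q²/Q = Q)
d(A) = 9
F/d(v(-8, -6 - 1*(-1))) = 83229/9 = 83229*(⅑) = 27743/3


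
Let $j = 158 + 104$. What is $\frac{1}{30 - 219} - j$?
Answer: $- \frac{49519}{189} \approx -262.01$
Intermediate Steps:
$j = 262$
$\frac{1}{30 - 219} - j = \frac{1}{30 - 219} - 262 = \frac{1}{-189} - 262 = - \frac{1}{189} - 262 = - \frac{49519}{189}$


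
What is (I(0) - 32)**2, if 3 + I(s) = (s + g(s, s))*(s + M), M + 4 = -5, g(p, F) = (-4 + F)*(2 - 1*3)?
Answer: 5041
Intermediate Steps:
g(p, F) = 4 - F (g(p, F) = (-4 + F)*(2 - 3) = (-4 + F)*(-1) = 4 - F)
M = -9 (M = -4 - 5 = -9)
I(s) = -39 + 4*s (I(s) = -3 + (s + (4 - s))*(s - 9) = -3 + 4*(-9 + s) = -3 + (-36 + 4*s) = -39 + 4*s)
(I(0) - 32)**2 = ((-39 + 4*0) - 32)**2 = ((-39 + 0) - 32)**2 = (-39 - 32)**2 = (-71)**2 = 5041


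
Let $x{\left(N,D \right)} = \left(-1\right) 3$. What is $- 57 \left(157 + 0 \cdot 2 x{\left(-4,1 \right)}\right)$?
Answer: $-8949$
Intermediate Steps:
$x{\left(N,D \right)} = -3$
$- 57 \left(157 + 0 \cdot 2 x{\left(-4,1 \right)}\right) = - 57 \left(157 + 0 \cdot 2 \left(-3\right)\right) = - 57 \left(157 + 0 \left(-3\right)\right) = - 57 \left(157 + 0\right) = \left(-57\right) 157 = -8949$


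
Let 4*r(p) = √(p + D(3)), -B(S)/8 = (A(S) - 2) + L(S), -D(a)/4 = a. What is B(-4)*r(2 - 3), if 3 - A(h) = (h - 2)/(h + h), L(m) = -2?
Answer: 7*I*√13/2 ≈ 12.619*I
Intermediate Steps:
D(a) = -4*a
A(h) = 3 - (-2 + h)/(2*h) (A(h) = 3 - (h - 2)/(h + h) = 3 - (-2 + h)/(2*h))
B(S) = 12 - 8/S (B(S) = -8*(((5/2 + 1/S) - 2) - 2) = -8*((½ + 1/S) - 2) = -8*(-3/2 + 1/S) = 12 - 8/S)
r(p) = √(-12 + p)/4 (r(p) = √(p - 4*3)/4 = √(p - 12)/4 = √(-12 + p)/4)
B(-4)*r(2 - 3) = (12 - 8/(-4))*(√(-12 + (2 - 3))/4) = (12 - 8*(-¼))*(√(-12 - 1)/4) = (12 + 2)*(√(-13)/4) = 14*((I*√13)/4) = 14*(I*√13/4) = 7*I*√13/2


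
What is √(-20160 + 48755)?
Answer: √28595 ≈ 169.10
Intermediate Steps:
√(-20160 + 48755) = √28595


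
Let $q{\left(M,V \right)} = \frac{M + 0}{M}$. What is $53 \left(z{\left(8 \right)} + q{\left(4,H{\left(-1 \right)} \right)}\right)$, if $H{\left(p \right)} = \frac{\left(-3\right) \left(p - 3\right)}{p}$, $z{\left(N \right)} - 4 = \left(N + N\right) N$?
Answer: $7049$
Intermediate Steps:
$z{\left(N \right)} = 4 + 2 N^{2}$ ($z{\left(N \right)} = 4 + \left(N + N\right) N = 4 + 2 N N = 4 + 2 N^{2}$)
$H{\left(p \right)} = \frac{9 - 3 p}{p}$ ($H{\left(p \right)} = \frac{\left(-3\right) \left(-3 + p\right)}{p} = \frac{9 - 3 p}{p}$)
$q{\left(M,V \right)} = 1$ ($q{\left(M,V \right)} = \frac{M}{M} = 1$)
$53 \left(z{\left(8 \right)} + q{\left(4,H{\left(-1 \right)} \right)}\right) = 53 \left(\left(4 + 2 \cdot 8^{2}\right) + 1\right) = 53 \left(\left(4 + 2 \cdot 64\right) + 1\right) = 53 \left(\left(4 + 128\right) + 1\right) = 53 \left(132 + 1\right) = 53 \cdot 133 = 7049$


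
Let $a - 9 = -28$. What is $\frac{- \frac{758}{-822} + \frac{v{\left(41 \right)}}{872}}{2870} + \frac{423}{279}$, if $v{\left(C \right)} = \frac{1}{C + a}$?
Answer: $\frac{1063782336917}{701494997280} \approx 1.5165$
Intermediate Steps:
$a = -19$ ($a = 9 - 28 = -19$)
$v{\left(C \right)} = \frac{1}{-19 + C}$ ($v{\left(C \right)} = \frac{1}{C - 19} = \frac{1}{-19 + C}$)
$\frac{- \frac{758}{-822} + \frac{v{\left(41 \right)}}{872}}{2870} + \frac{423}{279} = \frac{- \frac{758}{-822} + \frac{1}{\left(-19 + 41\right) 872}}{2870} + \frac{423}{279} = \left(\left(-758\right) \left(- \frac{1}{822}\right) + \frac{1}{22} \cdot \frac{1}{872}\right) \frac{1}{2870} + 423 \cdot \frac{1}{279} = \left(\frac{379}{411} + \frac{1}{22} \cdot \frac{1}{872}\right) \frac{1}{2870} + \frac{47}{31} = \left(\frac{379}{411} + \frac{1}{19184}\right) \frac{1}{2870} + \frac{47}{31} = \frac{7271147}{7884624} \cdot \frac{1}{2870} + \frac{47}{31} = \frac{7271147}{22628870880} + \frac{47}{31} = \frac{1063782336917}{701494997280}$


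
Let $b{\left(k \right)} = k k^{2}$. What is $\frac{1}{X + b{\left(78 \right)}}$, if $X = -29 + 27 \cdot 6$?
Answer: $\frac{1}{474685} \approx 2.1067 \cdot 10^{-6}$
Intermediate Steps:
$b{\left(k \right)} = k^{3}$
$X = 133$ ($X = -29 + 162 = 133$)
$\frac{1}{X + b{\left(78 \right)}} = \frac{1}{133 + 78^{3}} = \frac{1}{133 + 474552} = \frac{1}{474685}$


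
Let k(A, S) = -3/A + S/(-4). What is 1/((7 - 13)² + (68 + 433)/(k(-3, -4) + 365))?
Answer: 367/13713 ≈ 0.026763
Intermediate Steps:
k(A, S) = -3/A - S/4 (k(A, S) = -3/A + S*(-¼) = -3/A - S/4)
1/((7 - 13)² + (68 + 433)/(k(-3, -4) + 365)) = 1/((7 - 13)² + (68 + 433)/((-3/(-3) - ¼*(-4)) + 365)) = 1/((-6)² + 501/((-3*(-⅓) + 1) + 365)) = 1/(36 + 501/((1 + 1) + 365)) = 1/(36 + 501/(2 + 365)) = 1/(36 + 501/367) = 1/(13713/367) = 367/13713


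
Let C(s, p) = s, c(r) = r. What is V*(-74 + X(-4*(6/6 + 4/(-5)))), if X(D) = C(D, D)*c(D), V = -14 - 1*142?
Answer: 286104/25 ≈ 11444.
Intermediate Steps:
V = -156 (V = -14 - 142 = -156)
X(D) = D² (X(D) = D*D = D²)
V*(-74 + X(-4*(6/6 + 4/(-5)))) = -156*(-74 + (-4*(6/6 + 4/(-5)))²) = -156*(-74 + (-4*(6*(⅙) + 4*(-⅕)))²) = -156*(-74 + (-4*(1 - ⅘))²) = -156*(-74 + (-4*⅕)²) = -156*(-74 + (-⅘)²) = -156*(-74 + 16/25) = -156*(-1834/25) = 286104/25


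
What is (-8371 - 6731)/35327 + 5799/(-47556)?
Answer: -307683995/560003604 ≈ -0.54943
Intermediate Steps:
(-8371 - 6731)/35327 + 5799/(-47556) = -15102*1/35327 + 5799*(-1/47556) = -15102/35327 - 1933/15852 = -307683995/560003604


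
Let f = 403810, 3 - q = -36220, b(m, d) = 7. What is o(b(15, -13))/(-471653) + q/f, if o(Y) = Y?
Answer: 221842337/2473483090 ≈ 0.089688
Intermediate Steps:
q = 36223 (q = 3 - 1*(-36220) = 3 + 36220 = 36223)
o(b(15, -13))/(-471653) + q/f = 7/(-471653) + 36223/403810 = 7*(-1/471653) + 36223*(1/403810) = -1/67379 + 3293/36710 = 221842337/2473483090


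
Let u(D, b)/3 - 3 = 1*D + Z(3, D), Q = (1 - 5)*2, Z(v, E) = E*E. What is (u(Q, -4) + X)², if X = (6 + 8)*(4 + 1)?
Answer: 61009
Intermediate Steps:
Z(v, E) = E²
Q = -8 (Q = -4*2 = -8)
u(D, b) = 9 + 3*D + 3*D² (u(D, b) = 9 + 3*(1*D + D²) = 9 + 3*(D + D²) = 9 + (3*D + 3*D²) = 9 + 3*D + 3*D²)
X = 70 (X = 14*5 = 70)
(u(Q, -4) + X)² = ((9 + 3*(-8) + 3*(-8)²) + 70)² = ((9 - 24 + 3*64) + 70)² = ((9 - 24 + 192) + 70)² = (177 + 70)² = 247² = 61009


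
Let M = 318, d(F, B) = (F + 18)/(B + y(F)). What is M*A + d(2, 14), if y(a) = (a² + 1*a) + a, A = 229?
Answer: 801052/11 ≈ 72823.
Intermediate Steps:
y(a) = a² + 2*a (y(a) = (a² + a) + a = (a + a²) + a = a² + 2*a)
d(F, B) = (18 + F)/(B + F*(2 + F)) (d(F, B) = (F + 18)/(B + F*(2 + F)) = (18 + F)/(B + F*(2 + F)))
M*A + d(2, 14) = 318*229 + (18 + 2)/(14 + 2*(2 + 2)) = 72822 + 20/(14 + 2*4) = 72822 + 20/(14 + 8) = 72822 + 20/22 = 72822 + (1/22)*20 = 72822 + 10/11 = 801052/11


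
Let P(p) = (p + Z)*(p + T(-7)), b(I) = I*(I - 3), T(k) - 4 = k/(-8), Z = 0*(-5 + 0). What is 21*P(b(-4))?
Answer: 38661/2 ≈ 19331.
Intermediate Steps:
Z = 0 (Z = 0*(-5) = 0)
T(k) = 4 - k/8 (T(k) = 4 + k/(-8) = 4 + k*(-⅛) = 4 - k/8)
b(I) = I*(-3 + I)
P(p) = p*(39/8 + p) (P(p) = (p + 0)*(p + (4 - ⅛*(-7))) = p*(p + (4 + 7/8)) = p*(p + 39/8) = p*(39/8 + p))
21*P(b(-4)) = 21*((-4*(-3 - 4))*(39 + 8*(-4*(-3 - 4)))/8) = 21*((-4*(-7))*(39 + 8*(-4*(-7)))/8) = 21*((⅛)*28*(39 + 8*28)) = 21*((⅛)*28*(39 + 224)) = 21*((⅛)*28*263) = 21*(1841/2) = 38661/2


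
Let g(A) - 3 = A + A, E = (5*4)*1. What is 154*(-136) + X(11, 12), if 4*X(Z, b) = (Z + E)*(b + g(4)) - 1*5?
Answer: -20767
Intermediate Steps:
E = 20 (E = 20*1 = 20)
g(A) = 3 + 2*A (g(A) = 3 + (A + A) = 3 + 2*A)
X(Z, b) = -5/4 + (11 + b)*(20 + Z)/4 (X(Z, b) = ((Z + 20)*(b + (3 + 2*4)) - 1*5)/4 = ((20 + Z)*(b + (3 + 8)) - 5)/4 = ((20 + Z)*(b + 11) - 5)/4 = ((20 + Z)*(11 + b) - 5)/4 = ((11 + b)*(20 + Z) - 5)/4 = (-5 + (11 + b)*(20 + Z))/4 = -5/4 + (11 + b)*(20 + Z)/4)
154*(-136) + X(11, 12) = 154*(-136) + (215/4 + 5*12 + (11/4)*11 + (¼)*11*12) = -20944 + (215/4 + 60 + 121/4 + 33) = -20944 + 177 = -20767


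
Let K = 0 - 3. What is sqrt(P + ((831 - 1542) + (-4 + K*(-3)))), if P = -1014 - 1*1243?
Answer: I*sqrt(2963) ≈ 54.433*I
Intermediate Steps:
K = -3
P = -2257 (P = -1014 - 1243 = -2257)
sqrt(P + ((831 - 1542) + (-4 + K*(-3)))) = sqrt(-2257 + ((831 - 1542) + (-4 - 3*(-3)))) = sqrt(-2257 + (-711 + (-4 + 9))) = sqrt(-2257 + (-711 + 5)) = sqrt(-2257 - 706) = sqrt(-2963) = I*sqrt(2963)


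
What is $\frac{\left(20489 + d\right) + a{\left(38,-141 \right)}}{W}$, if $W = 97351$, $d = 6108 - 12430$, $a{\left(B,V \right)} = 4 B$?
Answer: $\frac{14319}{97351} \approx 0.14709$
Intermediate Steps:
$d = -6322$
$\frac{\left(20489 + d\right) + a{\left(38,-141 \right)}}{W} = \frac{\left(20489 - 6322\right) + 4 \cdot 38}{97351} = \left(14167 + 152\right) \frac{1}{97351} = 14319 \cdot \frac{1}{97351} = \frac{14319}{97351}$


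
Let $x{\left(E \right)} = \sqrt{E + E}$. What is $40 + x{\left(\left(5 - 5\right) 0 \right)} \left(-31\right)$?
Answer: $40$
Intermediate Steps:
$x{\left(E \right)} = \sqrt{2} \sqrt{E}$ ($x{\left(E \right)} = \sqrt{2 E} = \sqrt{2} \sqrt{E}$)
$40 + x{\left(\left(5 - 5\right) 0 \right)} \left(-31\right) = 40 + \sqrt{2} \sqrt{\left(5 - 5\right) 0} \left(-31\right) = 40 + \sqrt{2} \sqrt{0 \cdot 0} \left(-31\right) = 40 + \sqrt{2} \sqrt{0} \left(-31\right) = 40 + \sqrt{2} \cdot 0 \left(-31\right) = 40 + 0 \left(-31\right) = 40 + 0 = 40$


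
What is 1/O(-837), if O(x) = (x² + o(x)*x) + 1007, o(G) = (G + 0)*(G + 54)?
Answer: -1/547843951 ≈ -1.8253e-9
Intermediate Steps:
o(G) = G*(54 + G)
O(x) = 1007 + x² + x²*(54 + x) (O(x) = (x² + (x*(54 + x))*x) + 1007 = (x² + x²*(54 + x)) + 1007 = 1007 + x² + x²*(54 + x))
1/O(-837) = 1/(1007 + (-837)³ + 55*(-837)²) = 1/(1007 - 586376253 + 55*700569) = 1/(1007 - 586376253 + 38531295) = 1/(-547843951) = -1/547843951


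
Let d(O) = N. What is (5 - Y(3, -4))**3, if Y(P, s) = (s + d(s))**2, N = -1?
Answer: -8000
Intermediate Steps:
d(O) = -1
Y(P, s) = (-1 + s)**2 (Y(P, s) = (s - 1)**2 = (-1 + s)**2)
(5 - Y(3, -4))**3 = (5 - (-1 - 4)**2)**3 = (5 - 1*(-5)**2)**3 = (5 - 1*25)**3 = (5 - 25)**3 = (-20)**3 = -8000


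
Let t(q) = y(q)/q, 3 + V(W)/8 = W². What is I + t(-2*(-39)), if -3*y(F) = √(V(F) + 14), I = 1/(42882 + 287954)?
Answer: 1/330836 - √48662/234 ≈ -0.94271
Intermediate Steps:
V(W) = -24 + 8*W²
I = 1/330836 ≈ 3.0226e-6
y(F) = -√(-10 + 8*F²)/3 (y(F) = -√((-24 + 8*F²) + 14)/3 = -√(-10 + 8*F²)/3)
t(q) = -√(-10 + 8*q²)/(3*q) (t(q) = (-√(-10 + 8*q²)/3)/q = -√(-10 + 8*q²)/(3*q))
I + t(-2*(-39)) = 1/330836 - √(-10 + 8*(-2*(-39))²)/(3*((-2*(-39)))) = 1/330836 - ⅓*√(-10 + 8*78²)/78 = 1/330836 - ⅓*1/78*√(-10 + 8*6084) = 1/330836 - ⅓*1/78*√(-10 + 48672) = 1/330836 - ⅓*1/78*√48662 = 1/330836 - √48662/234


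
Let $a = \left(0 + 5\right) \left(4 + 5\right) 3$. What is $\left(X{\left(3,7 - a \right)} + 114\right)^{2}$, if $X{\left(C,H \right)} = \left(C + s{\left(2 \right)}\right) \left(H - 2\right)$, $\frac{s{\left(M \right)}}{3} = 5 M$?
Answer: $17438976$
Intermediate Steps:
$s{\left(M \right)} = 15 M$ ($s{\left(M \right)} = 3 \cdot 5 M = 15 M$)
$a = 135$ ($a = 5 \cdot 9 \cdot 3 = 45 \cdot 3 = 135$)
$X{\left(C,H \right)} = \left(-2 + H\right) \left(30 + C\right)$ ($X{\left(C,H \right)} = \left(C + 15 \cdot 2\right) \left(H - 2\right) = \left(C + 30\right) \left(-2 + H\right) = \left(30 + C\right) \left(-2 + H\right) = \left(-2 + H\right) \left(30 + C\right)$)
$\left(X{\left(3,7 - a \right)} + 114\right)^{2} = \left(\left(-60 - 6 + 30 \left(7 - 135\right) + 3 \left(7 - 135\right)\right) + 114\right)^{2} = \left(\left(-60 - 6 + 30 \left(-128\right) + 3 \left(-128\right)\right) + 114\right)^{2} = \left(\left(-60 - 6 - 3840 - 384\right) + 114\right)^{2} = \left(-4290 + 114\right)^{2} = \left(-4176\right)^{2} = 17438976$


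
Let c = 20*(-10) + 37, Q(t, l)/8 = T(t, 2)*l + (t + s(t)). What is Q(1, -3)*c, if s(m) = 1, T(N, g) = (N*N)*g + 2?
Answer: 13040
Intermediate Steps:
T(N, g) = 2 + g*N² (T(N, g) = N²*g + 2 = g*N² + 2 = 2 + g*N²)
Q(t, l) = 8 + 8*t + 8*l*(2 + 2*t²) (Q(t, l) = 8*((2 + 2*t²)*l + (t + 1)) = 8*(l*(2 + 2*t²) + (1 + t)) = 8*(1 + t + l*(2 + 2*t²)) = 8 + 8*t + 8*l*(2 + 2*t²))
c = -163 (c = -200 + 37 = -163)
Q(1, -3)*c = (8 + 8*1 + 16*(-3)*(1 + 1²))*(-163) = (8 + 8 + 16*(-3)*(1 + 1))*(-163) = (8 + 8 + 16*(-3)*2)*(-163) = (8 + 8 - 96)*(-163) = -80*(-163) = 13040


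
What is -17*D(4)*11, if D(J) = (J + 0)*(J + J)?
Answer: -5984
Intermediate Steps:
D(J) = 2*J² (D(J) = J*(2*J) = 2*J²)
-17*D(4)*11 = -34*4²*11 = -34*16*11 = -17*32*11 = -544*11 = -5984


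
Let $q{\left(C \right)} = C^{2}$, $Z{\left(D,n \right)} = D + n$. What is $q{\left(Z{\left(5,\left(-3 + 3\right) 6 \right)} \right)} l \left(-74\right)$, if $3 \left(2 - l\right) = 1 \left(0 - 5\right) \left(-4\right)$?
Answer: $\frac{25900}{3} \approx 8633.3$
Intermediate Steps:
$l = - \frac{14}{3}$ ($l = 2 - \frac{1 \left(0 - 5\right) \left(-4\right)}{3} = 2 - \frac{1 \left(-5\right) \left(-4\right)}{3} = 2 - \frac{\left(-5\right) \left(-4\right)}{3} = 2 - \frac{20}{3} = - \frac{14}{3} \approx -4.6667$)
$q{\left(Z{\left(5,\left(-3 + 3\right) 6 \right)} \right)} l \left(-74\right) = \left(5 + \left(-3 + 3\right) 6\right)^{2} \left(- \frac{14}{3}\right) \left(-74\right) = \left(5 + 0 \cdot 6\right)^{2} \left(- \frac{14}{3}\right) \left(-74\right) = \left(5 + 0\right)^{2} \left(- \frac{14}{3}\right) \left(-74\right) = 5^{2} \left(- \frac{14}{3}\right) \left(-74\right) = 25 \left(- \frac{14}{3}\right) \left(-74\right) = \left(- \frac{350}{3}\right) \left(-74\right) = \frac{25900}{3}$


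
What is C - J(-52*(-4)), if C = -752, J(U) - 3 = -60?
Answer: -695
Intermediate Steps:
J(U) = -57 (J(U) = 3 - 60 = -57)
C - J(-52*(-4)) = -752 - 1*(-57) = -752 + 57 = -695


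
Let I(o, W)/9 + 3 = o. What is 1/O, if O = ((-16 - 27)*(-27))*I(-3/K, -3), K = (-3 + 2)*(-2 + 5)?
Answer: -1/20898 ≈ -4.7851e-5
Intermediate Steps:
K = -3 (K = -1*3 = -3)
I(o, W) = -27 + 9*o
O = -20898 (O = ((-16 - 27)*(-27))*(-27 + 9*(-3/(-3))) = (-43*(-27))*(-27 + 9*(-3*(-⅓))) = 1161*(-27 + 9*1) = 1161*(-27 + 9) = 1161*(-18) = -20898)
1/O = 1/(-20898) = -1/20898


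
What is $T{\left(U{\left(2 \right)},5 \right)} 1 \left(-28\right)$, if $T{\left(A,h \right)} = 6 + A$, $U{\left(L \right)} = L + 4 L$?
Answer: $-448$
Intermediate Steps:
$U{\left(L \right)} = 5 L$
$T{\left(U{\left(2 \right)},5 \right)} 1 \left(-28\right) = \left(6 + 5 \cdot 2\right) 1 \left(-28\right) = \left(6 + 10\right) 1 \left(-28\right) = 16 \cdot 1 \left(-28\right) = 16 \left(-28\right) = -448$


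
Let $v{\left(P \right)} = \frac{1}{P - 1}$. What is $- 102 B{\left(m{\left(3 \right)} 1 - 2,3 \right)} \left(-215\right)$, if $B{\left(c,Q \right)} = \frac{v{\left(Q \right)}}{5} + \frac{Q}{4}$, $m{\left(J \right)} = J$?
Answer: $\frac{37281}{2} \approx 18641.0$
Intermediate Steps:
$v{\left(P \right)} = \frac{1}{-1 + P}$
$B{\left(c,Q \right)} = \frac{Q}{4} + \frac{1}{5 \left(-1 + Q\right)}$ ($B{\left(c,Q \right)} = \frac{1}{\left(-1 + Q\right) 5} + \frac{Q}{4} = \frac{1}{-1 + Q} \frac{1}{5} + Q \frac{1}{4} = \frac{1}{5 \left(-1 + Q\right)} + \frac{Q}{4} = \frac{Q}{4} + \frac{1}{5 \left(-1 + Q\right)}$)
$- 102 B{\left(m{\left(3 \right)} 1 - 2,3 \right)} \left(-215\right) = - 102 \frac{4 + 5 \cdot 3 \left(-1 + 3\right)}{20 \left(-1 + 3\right)} \left(-215\right) = - 102 \frac{4 + 5 \cdot 3 \cdot 2}{20 \cdot 2} \left(-215\right) = - 102 \cdot \frac{1}{20} \cdot \frac{1}{2} \left(4 + 30\right) \left(-215\right) = - 102 \cdot \frac{1}{20} \cdot \frac{1}{2} \cdot 34 \left(-215\right) = \left(-102\right) \frac{17}{20} \left(-215\right) = \left(- \frac{867}{10}\right) \left(-215\right) = \frac{37281}{2}$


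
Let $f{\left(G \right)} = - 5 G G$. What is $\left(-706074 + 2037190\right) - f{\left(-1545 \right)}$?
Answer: $13266241$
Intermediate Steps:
$f{\left(G \right)} = - 5 G^{2}$
$\left(-706074 + 2037190\right) - f{\left(-1545 \right)} = \left(-706074 + 2037190\right) - - 5 \left(-1545\right)^{2} = 1331116 - \left(-5\right) 2387025 = 1331116 - -11935125 = 1331116 + 11935125 = 13266241$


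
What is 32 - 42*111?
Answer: -4630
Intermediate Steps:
32 - 42*111 = 32 - 4662 = -4630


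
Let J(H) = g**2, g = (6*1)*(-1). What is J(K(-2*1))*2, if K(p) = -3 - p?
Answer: 72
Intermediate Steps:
g = -6 (g = 6*(-1) = -6)
J(H) = 36 (J(H) = (-6)**2 = 36)
J(K(-2*1))*2 = 36*2 = 72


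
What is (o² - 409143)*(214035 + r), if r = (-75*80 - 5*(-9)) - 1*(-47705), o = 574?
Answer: -20377623595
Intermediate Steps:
r = 41750 (r = (-6000 + 45) + 47705 = -5955 + 47705 = 41750)
(o² - 409143)*(214035 + r) = (574² - 409143)*(214035 + 41750) = (329476 - 409143)*255785 = -79667*255785 = -20377623595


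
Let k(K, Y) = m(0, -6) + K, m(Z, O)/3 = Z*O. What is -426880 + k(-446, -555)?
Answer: -427326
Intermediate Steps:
m(Z, O) = 3*O*Z (m(Z, O) = 3*(Z*O) = 3*(O*Z) = 3*O*Z)
k(K, Y) = K (k(K, Y) = 3*(-6)*0 + K = 0 + K = K)
-426880 + k(-446, -555) = -426880 - 446 = -427326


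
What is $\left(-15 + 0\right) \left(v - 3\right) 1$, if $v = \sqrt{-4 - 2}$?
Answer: $45 - 15 i \sqrt{6} \approx 45.0 - 36.742 i$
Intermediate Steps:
$v = i \sqrt{6}$ ($v = \sqrt{-6} = i \sqrt{6} \approx 2.4495 i$)
$\left(-15 + 0\right) \left(v - 3\right) 1 = \left(-15 + 0\right) \left(i \sqrt{6} - 3\right) 1 = - 15 \left(-3 + i \sqrt{6}\right) 1 = - 15 \left(-3 + i \sqrt{6}\right) = 45 - 15 i \sqrt{6}$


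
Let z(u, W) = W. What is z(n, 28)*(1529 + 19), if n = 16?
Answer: 43344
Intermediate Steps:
z(n, 28)*(1529 + 19) = 28*(1529 + 19) = 28*1548 = 43344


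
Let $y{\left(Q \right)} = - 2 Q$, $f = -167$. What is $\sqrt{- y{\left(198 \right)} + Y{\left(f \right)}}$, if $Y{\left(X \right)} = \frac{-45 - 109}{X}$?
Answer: $\frac{\sqrt{11069762}}{167} \approx 19.923$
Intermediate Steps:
$Y{\left(X \right)} = - \frac{154}{X}$ ($Y{\left(X \right)} = \frac{-45 - 109}{X} = - \frac{154}{X}$)
$\sqrt{- y{\left(198 \right)} + Y{\left(f \right)}} = \sqrt{- \left(-2\right) 198 - \frac{154}{-167}} = \sqrt{\left(-1\right) \left(-396\right) - - \frac{154}{167}} = \sqrt{396 + \frac{154}{167}} = \sqrt{\frac{66286}{167}} = \frac{\sqrt{11069762}}{167}$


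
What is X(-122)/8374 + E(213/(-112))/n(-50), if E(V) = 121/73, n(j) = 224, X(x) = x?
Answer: -490845/68465824 ≈ -0.0071692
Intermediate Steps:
E(V) = 121/73 (E(V) = 121*(1/73) = 121/73)
X(-122)/8374 + E(213/(-112))/n(-50) = -122/8374 + (121/73)/224 = -122*1/8374 + (121/73)*(1/224) = -61/4187 + 121/16352 = -490845/68465824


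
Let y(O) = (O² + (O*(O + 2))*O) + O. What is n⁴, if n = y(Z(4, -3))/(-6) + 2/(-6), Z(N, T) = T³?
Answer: 94240060985964481/1296 ≈ 7.2716e+13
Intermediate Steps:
y(O) = O + O² + O²*(2 + O) (y(O) = (O² + (O*(2 + O))*O) + O = (O² + O²*(2 + O)) + O = O + O² + O²*(2 + O))
n = 17521/6 (n = ((-3)³*(1 + ((-3)³)² + 3*(-3)³))/(-6) + 2/(-6) = -27*(1 + (-27)² + 3*(-27))*(-⅙) + 2*(-⅙) = -27*(1 + 729 - 81)*(-⅙) - ⅓ = -27*649*(-⅙) - ⅓ = -17523*(-⅙) - ⅓ = 5841/2 - ⅓ = 17521/6 ≈ 2920.2)
n⁴ = (17521/6)⁴ = 94240060985964481/1296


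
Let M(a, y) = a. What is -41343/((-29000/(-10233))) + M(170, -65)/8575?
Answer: -145110384017/9947000 ≈ -14588.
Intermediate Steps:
-41343/((-29000/(-10233))) + M(170, -65)/8575 = -41343/((-29000/(-10233))) + 170/8575 = -41343/((-29000*(-1/10233))) + 170*(1/8575) = -41343/29000/10233 + 34/1715 = -41343*10233/29000 + 34/1715 = -423062919/29000 + 34/1715 = -145110384017/9947000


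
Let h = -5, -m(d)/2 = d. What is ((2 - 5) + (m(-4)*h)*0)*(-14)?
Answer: 42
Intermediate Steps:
m(d) = -2*d
((2 - 5) + (m(-4)*h)*0)*(-14) = ((2 - 5) + (-2*(-4)*(-5))*0)*(-14) = (-3 + (8*(-5))*0)*(-14) = (-3 - 40*0)*(-14) = (-3 + 0)*(-14) = -3*(-14) = 42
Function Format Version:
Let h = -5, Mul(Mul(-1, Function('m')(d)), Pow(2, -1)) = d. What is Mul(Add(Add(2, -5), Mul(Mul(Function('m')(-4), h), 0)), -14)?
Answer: 42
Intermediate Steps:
Function('m')(d) = Mul(-2, d)
Mul(Add(Add(2, -5), Mul(Mul(Function('m')(-4), h), 0)), -14) = Mul(Add(Add(2, -5), Mul(Mul(Mul(-2, -4), -5), 0)), -14) = Mul(Add(-3, Mul(Mul(8, -5), 0)), -14) = Mul(Add(-3, Mul(-40, 0)), -14) = Mul(Add(-3, 0), -14) = Mul(-3, -14) = 42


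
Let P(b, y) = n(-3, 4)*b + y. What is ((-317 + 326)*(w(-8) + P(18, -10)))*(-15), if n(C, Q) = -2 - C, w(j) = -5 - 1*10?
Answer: 945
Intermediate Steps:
w(j) = -15 (w(j) = -5 - 10 = -15)
P(b, y) = b + y (P(b, y) = (-2 - 1*(-3))*b + y = (-2 + 3)*b + y = 1*b + y = b + y)
((-317 + 326)*(w(-8) + P(18, -10)))*(-15) = ((-317 + 326)*(-15 + (18 - 10)))*(-15) = (9*(-15 + 8))*(-15) = (9*(-7))*(-15) = -63*(-15) = 945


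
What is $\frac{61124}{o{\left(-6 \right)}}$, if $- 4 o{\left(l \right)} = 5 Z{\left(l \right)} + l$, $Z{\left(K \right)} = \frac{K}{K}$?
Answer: $244496$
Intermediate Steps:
$Z{\left(K \right)} = 1$
$o{\left(l \right)} = - \frac{5}{4} - \frac{l}{4}$ ($o{\left(l \right)} = - \frac{5 \cdot 1 + l}{4} = - \frac{5 + l}{4} = - \frac{5}{4} - \frac{l}{4}$)
$\frac{61124}{o{\left(-6 \right)}} = \frac{61124}{- \frac{5}{4} - - \frac{3}{2}} = \frac{61124}{- \frac{5}{4} + \frac{3}{2}} = 61124 \frac{1}{\frac{1}{4}} = 61124 \cdot 4 = 244496$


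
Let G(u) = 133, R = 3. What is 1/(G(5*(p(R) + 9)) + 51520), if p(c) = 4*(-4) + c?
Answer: 1/51653 ≈ 1.9360e-5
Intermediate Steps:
p(c) = -16 + c
1/(G(5*(p(R) + 9)) + 51520) = 1/(133 + 51520) = 1/51653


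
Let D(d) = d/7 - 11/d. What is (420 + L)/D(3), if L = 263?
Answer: -14343/68 ≈ -210.93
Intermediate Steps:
D(d) = -11/d + d/7 (D(d) = d*(⅐) - 11/d = d/7 - 11/d = -11/d + d/7)
(420 + L)/D(3) = (420 + 263)/(-11/3 + (⅐)*3) = 683/(-11*⅓ + 3/7) = 683/(-11/3 + 3/7) = 683/(-68/21) = 683*(-21/68) = -14343/68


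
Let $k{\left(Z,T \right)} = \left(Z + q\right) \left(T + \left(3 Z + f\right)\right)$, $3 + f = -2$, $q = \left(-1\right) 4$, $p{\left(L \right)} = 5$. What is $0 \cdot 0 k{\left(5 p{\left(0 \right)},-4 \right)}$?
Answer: $0$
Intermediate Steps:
$q = -4$
$f = -5$ ($f = -3 - 2 = -5$)
$k{\left(Z,T \right)} = \left(-4 + Z\right) \left(-5 + T + 3 Z\right)$ ($k{\left(Z,T \right)} = \left(Z - 4\right) \left(T + \left(3 Z - 5\right)\right) = \left(-4 + Z\right) \left(T + \left(-5 + 3 Z\right)\right) = \left(-4 + Z\right) \left(-5 + T + 3 Z\right)$)
$0 \cdot 0 k{\left(5 p{\left(0 \right)},-4 \right)} = 0 \cdot 0 \left(20 - 17 \cdot 5 \cdot 5 - -16 + 3 \left(5 \cdot 5\right)^{2} - 4 \cdot 5 \cdot 5\right) = 0 \left(20 - 425 + 16 + 3 \cdot 25^{2} - 100\right) = 0 \left(20 - 425 + 16 + 3 \cdot 625 - 100\right) = 0 \left(20 - 425 + 16 + 1875 - 100\right) = 0 \cdot 1386 = 0$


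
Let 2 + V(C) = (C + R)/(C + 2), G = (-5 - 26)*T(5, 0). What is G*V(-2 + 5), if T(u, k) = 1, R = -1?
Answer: 248/5 ≈ 49.600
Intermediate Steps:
G = -31 (G = (-5 - 26)*1 = -31*1 = -31)
V(C) = -2 + (-1 + C)/(2 + C) (V(C) = -2 + (C - 1)/(C + 2) = -2 + (-1 + C)/(2 + C))
G*V(-2 + 5) = -31*(-5 - (-2 + 5))/(2 + (-2 + 5)) = -31*(-5 - 1*3)/(2 + 3) = -31*(-5 - 3)/5 = -31*(-8)/5 = -31*(-8/5) = 248/5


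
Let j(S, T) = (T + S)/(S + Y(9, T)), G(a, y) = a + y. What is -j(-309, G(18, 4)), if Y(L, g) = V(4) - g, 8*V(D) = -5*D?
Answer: -574/667 ≈ -0.86057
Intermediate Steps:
V(D) = -5*D/8 (V(D) = (-5*D)/8 = -5*D/8)
Y(L, g) = -5/2 - g (Y(L, g) = -5/8*4 - g = -5/2 - g)
j(S, T) = (S + T)/(-5/2 + S - T) (j(S, T) = (T + S)/(S + (-5/2 - T)) = (S + T)/(-5/2 + S - T))
-j(-309, G(18, 4)) = -2*(-309 + (18 + 4))/(-5 - 2*(18 + 4) + 2*(-309)) = -2*(-309 + 22)/(-5 - 2*22 - 618) = -2*(-287)/(-5 - 44 - 618) = -2*(-287)/(-667) = -2*(-1)*(-287)/667 = -1*574/667 = -574/667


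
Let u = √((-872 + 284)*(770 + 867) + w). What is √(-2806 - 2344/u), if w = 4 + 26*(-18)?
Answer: √(-162644093890150 + 282164860*I*√240755)/240755 ≈ 0.022546 + 52.972*I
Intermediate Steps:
w = -464 (w = 4 - 468 = -464)
u = 2*I*√240755 (u = √((-872 + 284)*(770 + 867) - 464) = √(-588*1637 - 464) = √(-962556 - 464) = √(-963020) = 2*I*√240755 ≈ 981.34*I)
√(-2806 - 2344/u) = √(-2806 - 2344*(-I*√240755/481510)) = √(-2806 - (-1172)*I*√240755/240755) = √(-2806 + 1172*I*√240755/240755)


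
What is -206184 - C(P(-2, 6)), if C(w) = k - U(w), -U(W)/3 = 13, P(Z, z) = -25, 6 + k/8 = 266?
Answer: -208303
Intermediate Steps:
k = 2080 (k = -48 + 8*266 = -48 + 2128 = 2080)
U(W) = -39 (U(W) = -3*13 = -39)
C(w) = 2119 (C(w) = 2080 - 1*(-39) = 2080 + 39 = 2119)
-206184 - C(P(-2, 6)) = -206184 - 1*2119 = -206184 - 2119 = -208303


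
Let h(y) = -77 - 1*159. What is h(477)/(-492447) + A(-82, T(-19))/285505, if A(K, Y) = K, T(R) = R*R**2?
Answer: 26998526/140596080735 ≈ 0.00019203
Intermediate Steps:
h(y) = -236 (h(y) = -77 - 159 = -236)
T(R) = R**3
h(477)/(-492447) + A(-82, T(-19))/285505 = -236/(-492447) - 82/285505 = -236*(-1/492447) - 82*1/285505 = 236/492447 - 82/285505 = 26998526/140596080735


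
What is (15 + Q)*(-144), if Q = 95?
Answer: -15840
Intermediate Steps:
(15 + Q)*(-144) = (15 + 95)*(-144) = 110*(-144) = -15840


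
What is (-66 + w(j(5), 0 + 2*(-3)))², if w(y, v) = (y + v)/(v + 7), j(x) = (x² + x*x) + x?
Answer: 289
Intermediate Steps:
j(x) = x + 2*x² (j(x) = (x² + x²) + x = 2*x² + x = x + 2*x²)
w(y, v) = (v + y)/(7 + v)
(-66 + w(j(5), 0 + 2*(-3)))² = (-66 + ((0 + 2*(-3)) + 5*(1 + 2*5))/(7 + (0 + 2*(-3))))² = (-66 + ((0 - 6) + 5*(1 + 10))/(7 + (0 - 6)))² = (-66 + (-6 + 5*11)/(7 - 6))² = (-66 + (-6 + 55)/1)² = (-66 + 1*49)² = (-66 + 49)² = (-17)² = 289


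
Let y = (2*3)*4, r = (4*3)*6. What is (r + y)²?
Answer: 9216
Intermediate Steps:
r = 72 (r = 12*6 = 72)
y = 24 (y = 6*4 = 24)
(r + y)² = (72 + 24)² = 96² = 9216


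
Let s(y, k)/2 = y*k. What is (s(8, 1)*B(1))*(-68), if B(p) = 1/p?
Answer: -1088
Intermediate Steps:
B(p) = 1/p
s(y, k) = 2*k*y (s(y, k) = 2*(y*k) = 2*(k*y) = 2*k*y)
(s(8, 1)*B(1))*(-68) = ((2*1*8)/1)*(-68) = (16*1)*(-68) = 16*(-68) = -1088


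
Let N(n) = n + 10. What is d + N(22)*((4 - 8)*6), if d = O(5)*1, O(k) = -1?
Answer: -769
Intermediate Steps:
N(n) = 10 + n
d = -1 (d = -1*1 = -1)
d + N(22)*((4 - 8)*6) = -1 + (10 + 22)*((4 - 8)*6) = -1 + 32*(-4*6) = -1 + 32*(-24) = -1 - 768 = -769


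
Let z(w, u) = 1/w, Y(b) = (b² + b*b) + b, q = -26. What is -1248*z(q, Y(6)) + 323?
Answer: 371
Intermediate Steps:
Y(b) = b + 2*b² (Y(b) = (b² + b²) + b = 2*b² + b = b + 2*b²)
-1248*z(q, Y(6)) + 323 = -1248/(-26) + 323 = -1248*(-1/26) + 323 = 48 + 323 = 371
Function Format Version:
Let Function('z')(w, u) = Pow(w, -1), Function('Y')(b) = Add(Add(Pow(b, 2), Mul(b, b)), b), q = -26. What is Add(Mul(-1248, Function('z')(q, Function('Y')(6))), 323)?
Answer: 371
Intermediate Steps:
Function('Y')(b) = Add(b, Mul(2, Pow(b, 2))) (Function('Y')(b) = Add(Add(Pow(b, 2), Pow(b, 2)), b) = Add(Mul(2, Pow(b, 2)), b) = Add(b, Mul(2, Pow(b, 2))))
Add(Mul(-1248, Function('z')(q, Function('Y')(6))), 323) = Add(Mul(-1248, Pow(-26, -1)), 323) = Add(Mul(-1248, Rational(-1, 26)), 323) = Add(48, 323) = 371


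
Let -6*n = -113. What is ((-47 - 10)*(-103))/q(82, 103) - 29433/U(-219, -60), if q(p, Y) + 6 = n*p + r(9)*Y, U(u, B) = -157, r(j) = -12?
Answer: 29460972/142399 ≈ 206.89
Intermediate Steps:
n = 113/6 (n = -1/6*(-113) = 113/6 ≈ 18.833)
q(p, Y) = -6 - 12*Y + 113*p/6 (q(p, Y) = -6 + (113*p/6 - 12*Y) = -6 + (-12*Y + 113*p/6) = -6 - 12*Y + 113*p/6)
((-47 - 10)*(-103))/q(82, 103) - 29433/U(-219, -60) = ((-47 - 10)*(-103))/(-6 - 12*103 + (113/6)*82) - 29433/(-157) = (-57*(-103))/(-6 - 1236 + 4633/3) - 29433*(-1/157) = 5871/(907/3) + 29433/157 = 5871*(3/907) + 29433/157 = 17613/907 + 29433/157 = 29460972/142399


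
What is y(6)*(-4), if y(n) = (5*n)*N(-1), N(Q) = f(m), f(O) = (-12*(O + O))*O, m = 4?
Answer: 46080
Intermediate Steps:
f(O) = -24*O**2 (f(O) = (-12*2*O)*O = (-24*O)*O = -24*O**2)
N(Q) = -384 (N(Q) = -24*4**2 = -24*16 = -384)
y(n) = -1920*n (y(n) = (5*n)*(-384) = -1920*n)
y(6)*(-4) = -1920*6*(-4) = -11520*(-4) = 46080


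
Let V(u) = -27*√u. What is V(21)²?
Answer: 15309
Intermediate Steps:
V(21)² = (-27*√21)² = 15309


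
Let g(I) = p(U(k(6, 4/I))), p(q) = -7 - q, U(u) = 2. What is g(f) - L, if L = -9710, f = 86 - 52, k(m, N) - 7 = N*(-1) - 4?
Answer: 9701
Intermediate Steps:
k(m, N) = 3 - N (k(m, N) = 7 + (N*(-1) - 4) = 7 + (-N - 4) = 7 + (-4 - N) = 3 - N)
f = 34
g(I) = -9 (g(I) = -7 - 1*2 = -7 - 2 = -9)
g(f) - L = -9 - 1*(-9710) = -9 + 9710 = 9701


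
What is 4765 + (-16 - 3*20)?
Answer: 4689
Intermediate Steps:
4765 + (-16 - 3*20) = 4765 + (-16 - 60) = 4765 - 76 = 4689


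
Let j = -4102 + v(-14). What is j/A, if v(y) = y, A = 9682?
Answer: -2058/4841 ≈ -0.42512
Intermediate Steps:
j = -4116 (j = -4102 - 14 = -4116)
j/A = -4116/9682 = -4116*1/9682 = -2058/4841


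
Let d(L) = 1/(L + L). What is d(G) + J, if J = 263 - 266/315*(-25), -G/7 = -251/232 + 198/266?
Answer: 26650991/93735 ≈ 284.32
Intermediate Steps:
G = 10415/4408 (G = -7*(-251/232 + 198/266) = -7*(-251*1/232 + 198*(1/266)) = -7*(-251/232 + 99/133) = -7*(-10415/30856) = 10415/4408 ≈ 2.3628)
J = 2557/9 (J = 263 - 266*1/315*(-25) = 263 - 38/45*(-25) = 263 + 190/9 = 2557/9 ≈ 284.11)
d(L) = 1/(2*L)
d(G) + J = 1/(2*(10415/4408)) + 2557/9 = (½)*(4408/10415) + 2557/9 = 2204/10415 + 2557/9 = 26650991/93735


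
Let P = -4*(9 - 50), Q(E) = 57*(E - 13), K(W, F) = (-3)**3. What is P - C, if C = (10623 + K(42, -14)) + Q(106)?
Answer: -15733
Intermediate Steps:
K(W, F) = -27
Q(E) = -741 + 57*E (Q(E) = 57*(-13 + E) = -741 + 57*E)
P = 164 (P = -4*(-41) = 164)
C = 15897 (C = (10623 - 27) + (-741 + 57*106) = 10596 + (-741 + 6042) = 10596 + 5301 = 15897)
P - C = 164 - 1*15897 = 164 - 15897 = -15733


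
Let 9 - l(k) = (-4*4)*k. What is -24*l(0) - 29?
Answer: -245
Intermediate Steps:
l(k) = 9 + 16*k (l(k) = 9 - (-4*4)*k = 9 - (-16)*k = 9 + 16*k)
-24*l(0) - 29 = -24*(9 + 16*0) - 29 = -24*(9 + 0) - 29 = -24*9 - 29 = -216 - 29 = -245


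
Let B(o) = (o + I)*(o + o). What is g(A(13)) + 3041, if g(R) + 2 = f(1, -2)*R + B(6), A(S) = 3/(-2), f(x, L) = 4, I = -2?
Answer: 3081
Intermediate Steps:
B(o) = 2*o*(-2 + o) (B(o) = (o - 2)*(o + o) = (-2 + o)*(2*o) = 2*o*(-2 + o))
A(S) = -3/2 (A(S) = 3*(-½) = -3/2)
g(R) = 46 + 4*R (g(R) = -2 + (4*R + 2*6*(-2 + 6)) = -2 + (4*R + 2*6*4) = -2 + (4*R + 48) = -2 + (48 + 4*R) = 46 + 4*R)
g(A(13)) + 3041 = (46 + 4*(-3/2)) + 3041 = (46 - 6) + 3041 = 40 + 3041 = 3081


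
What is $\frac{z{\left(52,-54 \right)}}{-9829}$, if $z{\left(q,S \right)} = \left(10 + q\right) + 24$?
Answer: $- \frac{86}{9829} \approx -0.0087496$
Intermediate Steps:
$z{\left(q,S \right)} = 34 + q$
$\frac{z{\left(52,-54 \right)}}{-9829} = \frac{34 + 52}{-9829} = 86 \left(- \frac{1}{9829}\right) = - \frac{86}{9829}$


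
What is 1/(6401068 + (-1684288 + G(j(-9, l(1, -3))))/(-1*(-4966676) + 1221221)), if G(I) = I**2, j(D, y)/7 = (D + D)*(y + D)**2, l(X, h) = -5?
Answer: 6187897/39609757682124 ≈ 1.5622e-7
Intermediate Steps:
j(D, y) = 14*D*(D + y)**2 (j(D, y) = 7*((D + D)*(y + D)**2) = 7*((2*D)*(D + y)**2) = 7*(2*D*(D + y)**2) = 14*D*(D + y)**2)
1/(6401068 + (-1684288 + G(j(-9, l(1, -3))))/(-1*(-4966676) + 1221221)) = 1/(6401068 + (-1684288 + (14*(-9)*(-9 - 5)**2)**2)/(-1*(-4966676) + 1221221)) = 1/(6401068 + (-1684288 + (14*(-9)*(-14)**2)**2)/(4966676 + 1221221)) = 1/(6401068 + (-1684288 + (14*(-9)*196)**2)/6187897) = 1/(6401068 + (-1684288 + (-24696)**2)*(1/6187897)) = 1/(6401068 + (-1684288 + 609892416)*(1/6187897)) = 1/(6401068 + 608208128*(1/6187897)) = 1/(6401068 + 608208128/6187897) = 1/(39609757682124/6187897) = 6187897/39609757682124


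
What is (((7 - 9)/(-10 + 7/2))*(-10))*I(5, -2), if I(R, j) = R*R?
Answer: -1000/13 ≈ -76.923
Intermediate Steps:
I(R, j) = R**2
(((7 - 9)/(-10 + 7/2))*(-10))*I(5, -2) = (((7 - 9)/(-10 + 7/2))*(-10))*5**2 = (-2/(-10 + 7*(1/2))*(-10))*25 = (-2/(-10 + 7/2)*(-10))*25 = (-2/(-13/2)*(-10))*25 = (-2*(-2/13)*(-10))*25 = ((4/13)*(-10))*25 = -40/13*25 = -1000/13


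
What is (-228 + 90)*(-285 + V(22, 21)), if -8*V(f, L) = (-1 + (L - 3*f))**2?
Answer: 75831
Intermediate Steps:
V(f, L) = -(-1 + L - 3*f)**2/8 (V(f, L) = -(-1 + (L - 3*f))**2/8 = -(-1 + L - 3*f)**2/8)
(-228 + 90)*(-285 + V(22, 21)) = (-228 + 90)*(-285 - (1 - 1*21 + 3*22)**2/8) = -138*(-285 - (1 - 21 + 66)**2/8) = -138*(-285 - 1/8*46**2) = -138*(-285 - 1/8*2116) = -138*(-285 - 529/2) = -138*(-1099/2) = 75831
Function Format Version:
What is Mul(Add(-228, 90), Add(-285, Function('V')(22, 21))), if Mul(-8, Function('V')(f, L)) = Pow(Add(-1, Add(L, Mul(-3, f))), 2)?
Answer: 75831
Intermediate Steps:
Function('V')(f, L) = Mul(Rational(-1, 8), Pow(Add(-1, L, Mul(-3, f)), 2)) (Function('V')(f, L) = Mul(Rational(-1, 8), Pow(Add(-1, Add(L, Mul(-3, f))), 2)) = Mul(Rational(-1, 8), Pow(Add(-1, L, Mul(-3, f)), 2)))
Mul(Add(-228, 90), Add(-285, Function('V')(22, 21))) = Mul(Add(-228, 90), Add(-285, Mul(Rational(-1, 8), Pow(Add(1, Mul(-1, 21), Mul(3, 22)), 2)))) = Mul(-138, Add(-285, Mul(Rational(-1, 8), Pow(Add(1, -21, 66), 2)))) = Mul(-138, Add(-285, Mul(Rational(-1, 8), Pow(46, 2)))) = Mul(-138, Add(-285, Mul(Rational(-1, 8), 2116))) = Mul(-138, Add(-285, Rational(-529, 2))) = Mul(-138, Rational(-1099, 2)) = 75831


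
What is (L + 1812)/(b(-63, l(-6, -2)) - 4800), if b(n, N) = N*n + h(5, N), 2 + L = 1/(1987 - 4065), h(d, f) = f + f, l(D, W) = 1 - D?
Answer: -3761179/10861706 ≈ -0.34628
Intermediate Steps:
h(d, f) = 2*f
L = -4157/2078 (L = -2 + 1/(1987 - 4065) = -2 + 1/(-2078) = -2 - 1/2078 = -4157/2078 ≈ -2.0005)
b(n, N) = 2*N + N*n (b(n, N) = N*n + 2*N = 2*N + N*n)
(L + 1812)/(b(-63, l(-6, -2)) - 4800) = (-4157/2078 + 1812)/((1 - 1*(-6))*(2 - 63) - 4800) = 3761179/(2078*((1 + 6)*(-61) - 4800)) = 3761179/(2078*(7*(-61) - 4800)) = 3761179/(2078*(-427 - 4800)) = (3761179/2078)/(-5227) = (3761179/2078)*(-1/5227) = -3761179/10861706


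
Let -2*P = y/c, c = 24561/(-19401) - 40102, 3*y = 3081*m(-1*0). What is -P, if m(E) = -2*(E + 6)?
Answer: 39849654/259347821 ≈ 0.15365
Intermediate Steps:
m(E) = -12 - 2*E (m(E) = -2*(6 + E) = -12 - 2*E)
y = -12324 (y = (3081*(-12 - (-2)*0))/3 = (3081*(-12 - 2*0))/3 = (3081*(-12 + 0))/3 = (3081*(-12))/3 = (⅓)*(-36972) = -12324)
c = -259347821/6467 (c = 24561*(-1/19401) - 40102 = -8187/6467 - 40102 = -259347821/6467 ≈ -40103.)
P = -39849654/259347821 (P = -(-6162)/(-259347821/6467) = -(-6162)*(-6467)/259347821 = -½*79699308/259347821 = -39849654/259347821 ≈ -0.15365)
-P = -1*(-39849654/259347821) = 39849654/259347821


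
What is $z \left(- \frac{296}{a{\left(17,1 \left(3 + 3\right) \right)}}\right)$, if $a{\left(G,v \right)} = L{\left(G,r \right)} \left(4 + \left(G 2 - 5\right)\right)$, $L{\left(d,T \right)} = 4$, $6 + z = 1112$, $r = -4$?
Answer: $- \frac{81844}{33} \approx -2480.1$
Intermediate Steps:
$z = 1106$ ($z = -6 + 1112 = 1106$)
$a{\left(G,v \right)} = -4 + 8 G$ ($a{\left(G,v \right)} = 4 \left(4 + \left(G 2 - 5\right)\right) = 4 \left(4 + \left(2 G - 5\right)\right) = 4 \left(4 + \left(-5 + 2 G\right)\right) = 4 \left(-1 + 2 G\right) = -4 + 8 G$)
$z \left(- \frac{296}{a{\left(17,1 \left(3 + 3\right) \right)}}\right) = 1106 \left(- \frac{296}{-4 + 8 \cdot 17}\right) = 1106 \left(- \frac{296}{-4 + 136}\right) = 1106 \left(- \frac{296}{132}\right) = 1106 \left(\left(-296\right) \frac{1}{132}\right) = 1106 \left(- \frac{74}{33}\right) = - \frac{81844}{33}$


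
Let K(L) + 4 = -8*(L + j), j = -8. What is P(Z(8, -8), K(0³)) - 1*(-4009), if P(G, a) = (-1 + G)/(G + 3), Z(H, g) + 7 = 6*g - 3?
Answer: 220554/55 ≈ 4010.1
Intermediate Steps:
K(L) = 60 - 8*L (K(L) = -4 - 8*(L - 8) = -4 - 8*(-8 + L) = -4 + (64 - 8*L) = 60 - 8*L)
Z(H, g) = -10 + 6*g (Z(H, g) = -7 + (6*g - 3) = -7 + (-3 + 6*g) = -10 + 6*g)
P(G, a) = (-1 + G)/(3 + G)
P(Z(8, -8), K(0³)) - 1*(-4009) = (-1 + (-10 + 6*(-8)))/(3 + (-10 + 6*(-8))) - 1*(-4009) = (-1 + (-10 - 48))/(3 + (-10 - 48)) + 4009 = (-1 - 58)/(3 - 58) + 4009 = -59/(-55) + 4009 = -1/55*(-59) + 4009 = 59/55 + 4009 = 220554/55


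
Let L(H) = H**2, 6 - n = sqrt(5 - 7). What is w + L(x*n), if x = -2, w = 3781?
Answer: 3917 - 48*I*sqrt(2) ≈ 3917.0 - 67.882*I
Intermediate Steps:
n = 6 - I*sqrt(2) (n = 6 - sqrt(5 - 7) = 6 - sqrt(-2) = 6 - I*sqrt(2) ≈ 6.0 - 1.4142*I)
w + L(x*n) = 3781 + (-2*(6 - I*sqrt(2)))**2 = 3781 + (-12 + 2*I*sqrt(2))**2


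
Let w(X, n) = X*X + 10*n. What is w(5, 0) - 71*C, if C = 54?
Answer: -3809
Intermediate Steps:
w(X, n) = X**2 + 10*n
w(5, 0) - 71*C = (5**2 + 10*0) - 71*54 = (25 + 0) - 3834 = 25 - 3834 = -3809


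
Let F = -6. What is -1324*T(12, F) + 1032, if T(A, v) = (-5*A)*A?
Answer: 954312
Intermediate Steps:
T(A, v) = -5*A²
-1324*T(12, F) + 1032 = -(-6620)*12² + 1032 = -(-6620)*144 + 1032 = -1324*(-720) + 1032 = 953280 + 1032 = 954312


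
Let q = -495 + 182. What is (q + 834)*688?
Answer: 358448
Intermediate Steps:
q = -313
(q + 834)*688 = (-313 + 834)*688 = 521*688 = 358448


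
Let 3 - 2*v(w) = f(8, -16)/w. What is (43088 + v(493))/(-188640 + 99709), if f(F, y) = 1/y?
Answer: -679779953/1402975456 ≈ -0.48453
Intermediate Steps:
v(w) = 3/2 + 1/(32*w) (v(w) = 3/2 - 1/(2*(-16)*w) = 3/2 - (-1)/(32*w) = 3/2 + 1/(32*w))
(43088 + v(493))/(-188640 + 99709) = (43088 + (1/32)*(1 + 48*493)/493)/(-188640 + 99709) = (43088 + (1/32)*(1/493)*(1 + 23664))/(-88931) = (43088 + (1/32)*(1/493)*23665)*(-1/88931) = (43088 + 23665/15776)*(-1/88931) = (679779953/15776)*(-1/88931) = -679779953/1402975456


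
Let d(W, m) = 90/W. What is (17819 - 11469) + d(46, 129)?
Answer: 146095/23 ≈ 6352.0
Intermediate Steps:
(17819 - 11469) + d(46, 129) = (17819 - 11469) + 90/46 = 6350 + 90*(1/46) = 6350 + 45/23 = 146095/23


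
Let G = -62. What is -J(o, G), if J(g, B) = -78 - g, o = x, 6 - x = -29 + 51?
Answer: 62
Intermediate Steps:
x = -16 (x = 6 - (-29 + 51) = 6 - 1*22 = 6 - 22 = -16)
o = -16
-J(o, G) = -(-78 - 1*(-16)) = -(-78 + 16) = -1*(-62) = 62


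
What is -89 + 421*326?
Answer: 137157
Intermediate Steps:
-89 + 421*326 = -89 + 137246 = 137157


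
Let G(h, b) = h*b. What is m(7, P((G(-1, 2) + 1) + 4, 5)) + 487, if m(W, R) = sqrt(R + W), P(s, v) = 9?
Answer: 491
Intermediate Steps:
G(h, b) = b*h
m(7, P((G(-1, 2) + 1) + 4, 5)) + 487 = sqrt(9 + 7) + 487 = sqrt(16) + 487 = 4 + 487 = 491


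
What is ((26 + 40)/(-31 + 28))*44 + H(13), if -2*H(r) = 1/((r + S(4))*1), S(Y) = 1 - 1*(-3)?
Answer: -32913/34 ≈ -968.03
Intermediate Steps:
S(Y) = 4 (S(Y) = 1 + 3 = 4)
H(r) = -1/(2*(4 + r)) (H(r) = -1/(2*(r + 4)) = -1/(2*(4 + r)))
((26 + 40)/(-31 + 28))*44 + H(13) = ((26 + 40)/(-31 + 28))*44 - 1/(8 + 2*13) = (66/(-3))*44 - 1/(8 + 26) = (66*(-⅓))*44 - 1/34 = -22*44 - 1*1/34 = -968 - 1/34 = -32913/34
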